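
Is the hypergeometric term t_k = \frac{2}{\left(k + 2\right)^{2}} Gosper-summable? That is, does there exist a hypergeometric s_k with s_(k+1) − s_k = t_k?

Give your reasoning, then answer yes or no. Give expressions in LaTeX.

t_(k+1)/t_k = (k + 2)**2/(k + 3)**2.
Take A(k)=k**2 + 4*k + 4, B(k)=k**2 + 6*k + 9, C(k)=1.
Solve (k**2 + 4*k + 4)·f(k+1) − (k**2 + 4*k + 4)·f(k) = 1.
d = 0 from the (2,2,0) case.
Put f(k) = c0: A·f(k+1) − B(k−1)·f(k) − C = -1; need -1 = 0 — inconsistent ⇒ no f, not summable.

No; the coefficient equations for f are inconsistent.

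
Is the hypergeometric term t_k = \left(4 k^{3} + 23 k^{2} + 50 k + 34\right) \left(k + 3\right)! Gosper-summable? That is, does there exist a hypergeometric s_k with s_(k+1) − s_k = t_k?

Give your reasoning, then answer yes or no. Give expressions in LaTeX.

t_(k+1)/t_k = (4*k**4 + 51*k**3 + 248*k**2 + 543*k + 444)/(4*k**3 + 23*k**2 + 50*k + 34).
A = k + 4, B = 1, C = k**3 + 23*k**2/4 + 25*k/2 + 17/2.
Solve (k + 4)·f(k+1) − (1)·f(k) = k**3 + 23*k**2/4 + 25*k/2 + 17/2.
From deg A=1, deg B=0, deg C=3: d=2.
Solve for f: f(k) = (4*k**2 + 3*k + 2)/4 (degree 2 ≤ 2).
Get s_k = R·t_k = (4*k**2 + 3*k + 2)*factorial(k + 3) with R(k) = B(k−1)f(k)/C(k) = (4*k**2 + 3*k + 2)/(4*k**3 + 23*k**2 + 50*k + 34).
Verify: (4*k**3 + 23*k**2 + 50*k + 34)*factorial(k + 3) matches t_k.

Yes. s_k = \left(4 k^{2} + 3 k + 2\right) \left(k + 3\right)!.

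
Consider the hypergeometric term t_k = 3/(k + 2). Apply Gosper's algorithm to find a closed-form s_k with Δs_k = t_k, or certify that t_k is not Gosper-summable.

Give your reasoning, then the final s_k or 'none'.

not Gosper-summable; s_k does not exist

Compute t_(k+1)/t_k: get (k + 2)/(k + 3).
Gosper form: A/B · C(k+1)/C(k) with A=k + 2, B=k + 3, C=1.
Key eq: (k + 2)·f(k+1) = (k + 2)·f(k) + (1).
From deg A=1, deg B=1, deg C=0: d=0.
Generic f = c0 gives residual -1; -1 = 0 cannot hold, so t_k is not Gosper-summable.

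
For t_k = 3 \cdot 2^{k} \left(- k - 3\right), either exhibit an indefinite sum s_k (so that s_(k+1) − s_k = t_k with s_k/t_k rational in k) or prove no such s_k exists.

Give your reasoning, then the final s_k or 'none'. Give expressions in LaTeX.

t_(k+1)/t_k = 2*(k + 4)/(k + 3).
Take A(k)=2, B(k)=1, C(k)=k + 3.
Set up (2)·f(k+1) − (1)·f(k) − (k + 3) = 0.
d = 1 from the (0,0,1) case.
Match coefficients ⇒ f(k) = k + 1.
R(k) = B(k−1)·f(k)/C(k) = (k + 1)/(k + 3); s_k = R·t_k = 3*2**k*(-k - 1).
Verify: 3*2**k*(-k - 3) matches t_k.

s_k = 3 \cdot 2^{k} \left(- k - 1\right)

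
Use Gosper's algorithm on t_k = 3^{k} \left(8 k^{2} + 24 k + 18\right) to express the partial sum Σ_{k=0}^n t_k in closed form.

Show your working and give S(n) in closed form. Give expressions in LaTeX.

S(n) = 12 \cdot 3^{n} n^{2} + 24 \cdot 3^{n} n + 21 \cdot 3^{n} - 3

Step 1: r(k) = 3*(4*k**2 + 20*k + 25)/(4*k**2 + 12*k + 9).
Normal form (A,B,C) = (3, 1, k**2 + 3*k + 9/4).
Key eq: (3)·f(k+1) = (1)·f(k) + (k**2 + 3*k + 9/4).
From deg A=0, deg B=0, deg C=2: d=2.
Solving with deg f ≤ 2: f(k) = (4*k**2 + 3)/8.
Certificate R = B(k−1)f/C = (4*k**2 + 3)/(2*(2*k + 3)**2) gives s_k = 3**k*(4*k**2 + 3).
Verify: 3**k*(8*k**2 + 24*k + 18) matches t_k.
Evaluate: s_(n+1) = 3**(n + 1)*(4*n**2 + 8*n + 7); subtract s_(0) = 3 ⇒ S(n) = 12*3**n*n**2 + 24*3**n*n + 21*3**n - 3.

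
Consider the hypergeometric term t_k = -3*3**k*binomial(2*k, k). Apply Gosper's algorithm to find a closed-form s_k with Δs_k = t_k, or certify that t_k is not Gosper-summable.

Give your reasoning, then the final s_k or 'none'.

r(k) = 6*(2*k + 1)/(k + 1) after simplifying.
So A=12*k + 6 and B=k + 1, with C=1.
f must satisfy (12*k + 6)·f(k+1) − (k)·f(k) = 1.
Bound: deg f ≤ -1.
deg f ≤ -1 is impossible — no certificate.

no hypergeometric antidifference exists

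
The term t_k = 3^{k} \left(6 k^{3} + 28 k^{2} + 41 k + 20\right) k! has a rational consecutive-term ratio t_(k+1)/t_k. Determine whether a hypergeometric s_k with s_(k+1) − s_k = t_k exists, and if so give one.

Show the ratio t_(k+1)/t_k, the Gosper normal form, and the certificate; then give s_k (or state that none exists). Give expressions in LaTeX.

s_k = 3^{k} \left(2 k^{2} + 4 k + 1\right) k!

Step 1: r(k) = 3*(6*k**4 + 52*k**3 + 161*k**2 + 210*k + 95)/(6*k**3 + 28*k**2 + 41*k + 20).
So A=3*k + 3 and B=1, with C=k**3 + 14*k**2/3 + 41*k/6 + 10/3.
Set up (3*k + 3)·f(k+1) − (1)·f(k) − (k**3 + 14*k**2/3 + 41*k/6 + 10/3) = 0.
deg f ≤ 2 (via 1,0,3).
A polynomial solution: f(k) = (2*k**2 + 4*k + 1)/6.
So s_k = (B(k−1)f/C)·t_k = ((2*k**2 + 4*k + 1)/(6*k**3 + 28*k**2 + 41*k + 20))·t_k = 3**k*(2*k**2 + 4*k + 1)*factorial(k).
Check: Δs_k = 3**k*(6*k**3 + 28*k**2 + 41*k + 20)*factorial(k). ✓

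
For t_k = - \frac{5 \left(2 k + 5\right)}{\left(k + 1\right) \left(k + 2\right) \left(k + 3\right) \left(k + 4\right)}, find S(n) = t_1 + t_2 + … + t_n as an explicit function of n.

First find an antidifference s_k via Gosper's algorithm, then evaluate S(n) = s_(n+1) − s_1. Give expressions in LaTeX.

S(n) = \frac{5 n \left(- n - 6\right)}{8 \left(n^{2} + 6 n + 8\right)}

t_(k+1)/t_k = (k + 1)*(2*k + 7)/((k + 5)*(2*k + 5)).
A = k + 1, B = k + 5, C = k + 5/2.
Set up (k + 1)·f(k+1) − (k + 4)·f(k) − (k + 5/2) = 0.
Bound: deg f ≤ 3.
A polynomial solution: f(k) = k*(k + 2)*(k + 4)/6.
Get s_k = R·t_k = 5*k*(-k - 4)/(3*(k**2 + 4*k + 3)) with R(k) = B(k−1)f(k)/C(k) = k*(k + 2)*(k + 4)**2/(3*(2*k + 5)).
Verify: 5*(-2*k - 5)/(k**4 + 10*k**3 + 35*k**2 + 50*k + 24) matches t_k.
Σ_(k=1)^n t_k = s_(n+1) − s_(1) = (5*(-n**2 - 6*n - 5)/(3*(n**2 + 6*n + 8))) − (-25/24), i.e. 5*n*(-n - 6)/(8*(n**2 + 6*n + 8)).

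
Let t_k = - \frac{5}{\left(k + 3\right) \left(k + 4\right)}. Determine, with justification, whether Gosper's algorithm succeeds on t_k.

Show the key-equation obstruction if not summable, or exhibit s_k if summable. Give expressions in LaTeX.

Compute t_(k+1)/t_k: get (k + 3)/(k + 5).
Normal form (A,B,C) = (k + 3, k + 5, 1).
Solve (k + 3)·f(k+1) − (k + 4)·f(k) = 1.
Bound: deg f ≤ 1.
Match coefficients ⇒ f(k) = k/3.
R(k) = B(k−1)·f(k)/C(k) = k*(k + 4)/3; s_k = R·t_k = -5*k/(3*k + 9).
Δs = -5/(k**2 + 7*k + 12), as required.

Yes. s_k = - \frac{5 k}{3 k + 9}.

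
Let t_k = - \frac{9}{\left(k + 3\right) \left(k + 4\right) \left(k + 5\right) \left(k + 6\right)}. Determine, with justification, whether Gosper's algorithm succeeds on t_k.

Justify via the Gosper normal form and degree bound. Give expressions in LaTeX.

t_(k+1)/t_k = (k + 3)/(k + 7).
Take A(k)=k + 3, B(k)=k + 7, C(k)=1.
f must satisfy (k + 3)·f(k+1) − (k + 6)·f(k) = 1.
Bound: deg f ≤ 3.
Coefficient equations give f(k) = k*(k**2 + 12*k + 47)/180.
Certificate R = B(k−1)f/C = k*(k + 6)*(k**2 + 12*k + 47)/180 gives s_k = k*(-k**2 - 12*k - 47)/(20*(k + 3)*(k + 4)*(k + 5)).
Δs = -9/(k**4 + 18*k**3 + 119*k**2 + 342*k + 360), as required.

Yes. s_k = \frac{k \left(- k^{2} - 12 k - 47\right)}{20 \left(k + 3\right) \left(k + 4\right) \left(k + 5\right)}.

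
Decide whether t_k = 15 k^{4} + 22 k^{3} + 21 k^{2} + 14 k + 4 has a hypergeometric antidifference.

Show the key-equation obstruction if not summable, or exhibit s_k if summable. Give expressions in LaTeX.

Yes. s_k = k^{2} \left(3 k^{3} - 2 k^{2} + k + 2\right).

Step 1: r(k) = (15*k**4 + 82*k**3 + 177*k**2 + 182*k + 76)/(15*k**4 + 22*k**3 + 21*k**2 + 14*k + 4).
Factor: A=1; B=1; C=k**4 + 22*k**3/15 + 7*k**2/5 + 14*k/15 + 4/15.
Solve (1)·f(k+1) − (1)·f(k) = k**4 + 22*k**3/15 + 7*k**2/5 + 14*k/15 + 4/15.
From deg A=0, deg B=0, deg C=4: d=5.
Solving with deg f ≤ 5: f(k) = k**2*(3*k**3 - 2*k**2 + k + 2)/15.
Then R = B(k−1)f/C = k**2*(3*k**3 - 2*k**2 + k + 2)/(15*k**4 + 22*k**3 + 21*k**2 + 14*k + 4), so s_k = R(k)·t_k = k**2*(3*k**3 - 2*k**2 + k + 2).
Δs = 15*k**4 + 22*k**3 + 21*k**2 + 14*k + 4, as required.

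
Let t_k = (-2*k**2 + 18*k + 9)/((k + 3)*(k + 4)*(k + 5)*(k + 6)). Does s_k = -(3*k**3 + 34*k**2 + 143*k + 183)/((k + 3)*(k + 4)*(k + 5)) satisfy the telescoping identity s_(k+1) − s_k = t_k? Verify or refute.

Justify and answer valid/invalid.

s_(k+1) = (-143*k - 3*(k + 1)**3 - 34*(k + 1)**2 - 326)/((k + 4)*(k + 5)*(k + 6))
s_(k+1) − s_k = (-2*k**2 + 18*k + 9)/(k**4 + 18*k**3 + 119*k**2 + 342*k + 360)
(s_(k+1) − s_k) − t_k = 0

Valid — Δs_k = t_k.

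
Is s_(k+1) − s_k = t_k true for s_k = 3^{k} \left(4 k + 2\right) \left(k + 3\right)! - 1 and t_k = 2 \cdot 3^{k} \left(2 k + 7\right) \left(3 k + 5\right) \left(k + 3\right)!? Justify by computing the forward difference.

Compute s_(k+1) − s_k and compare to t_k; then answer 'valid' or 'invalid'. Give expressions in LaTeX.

s_(k+1) = 3**(k + 1)*(4*k + 6)*factorial(k + 4) - 1
s_(k+1) − s_k = 2*3**k*(2*k + 7)*(3*k + 5)*factorial(k + 3)
(s_(k+1) − s_k) − t_k = 0

valid; difference matches t_k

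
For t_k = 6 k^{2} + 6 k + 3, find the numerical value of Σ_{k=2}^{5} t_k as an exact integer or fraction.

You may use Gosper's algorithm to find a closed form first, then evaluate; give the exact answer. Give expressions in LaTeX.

t_(k+1)/t_k = (2*k**2 + 6*k + 5)/(2*k**2 + 2*k + 1).
A = 1, B = 1, C = k**2 + k + 1/2.
Key eq: (1)·f(k+1) = (1)·f(k) + (k**2 + k + 1/2).
d = 3 from the (0,0,2) case.
Match coefficients ⇒ f(k) = k*(2*k**2 + 1)/6.
Get s_k = R·t_k = 2*k**3 + k with R(k) = B(k−1)f(k)/C(k) = k*(2*k**2 + 1)/(3*(2*k**2 + 2*k + 1)).
Verify: 6*k**2 + 6*k + 3 matches t_k.
Σ_(k=2)^(5) t_k = s_(6) − s_(2) = 438 − (18) = 420.

Σ = 420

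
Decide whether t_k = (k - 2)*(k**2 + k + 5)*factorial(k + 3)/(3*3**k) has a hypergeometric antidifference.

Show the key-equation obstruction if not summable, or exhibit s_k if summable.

Yes. s_k = (k**2 - 4*k + 2)*factorial(k + 3)/3**k.

t_(k+1)/t_k = (k - 1)*(k + 4)*(k + (k + 1)**2 + 6)/(3*(k - 2)*(k**2 + k + 5)).
A = k/3 + 4/3, B = 1, C = k**3 - k**2 + 3*k - 10.
Need (k/3 + 4/3)·f(k+1) − (1)·f(k) = k**3 - k**2 + 3*k - 10.
Bound: deg f ≤ 2.
Solve for f: f(k) = 3*(k**2 - 4*k + 2) (degree 2 ≤ 2).
Certificate R = B(k−1)f/C = 3*(k**2 - 4*k + 2)/((k - 2)*(k**2 + k + 5)) gives s_k = (k**2 - 4*k + 2)*factorial(k + 3)/3**k.
Check: Δs_k = (k - 2)*(k**2 + k + 5)*factorial(k + 3)/(3*3**k). ✓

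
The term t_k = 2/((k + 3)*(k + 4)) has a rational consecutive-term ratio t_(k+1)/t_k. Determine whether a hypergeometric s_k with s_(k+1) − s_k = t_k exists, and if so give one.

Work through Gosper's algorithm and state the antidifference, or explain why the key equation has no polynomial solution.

s_k = 2*k/(3*(k + 3))

Step 1: r(k) = (k + 3)/(k + 5).
Gosper form: A/B · C(k+1)/C(k) with A=k + 3, B=k + 5, C=1.
Solve (k + 3)·f(k+1) − (k + 4)·f(k) = 1.
Bound: deg f ≤ 1.
Coefficient equations give f(k) = k/3.
Then R = B(k−1)f/C = k*(k + 4)/3, so s_k = R(k)·t_k = 2*k/(3*(k + 3)).
Verify: 2/(k**2 + 7*k + 12) matches t_k.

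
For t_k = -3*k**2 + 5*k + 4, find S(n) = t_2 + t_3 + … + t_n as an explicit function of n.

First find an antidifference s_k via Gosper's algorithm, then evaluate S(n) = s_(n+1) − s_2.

S(n) = -n**3 + n**2 + 6*n - 6

Step 1: r(k) = (3*k**2 + k - 6)/(3*k**2 - 5*k - 4).
A = 1, B = 1, C = k**2 - 5*k/3 - 4/3.
Solve (1)·f(k+1) − (1)·f(k) = k**2 - 5*k/3 - 4/3.
deg f ≤ 3 (via 0,0,2).
A polynomial solution: f(k) = k*(k**2 - 4*k - 1)/3.
Get s_k = R·t_k = k*(-k**2 + 4*k + 1) with R(k) = B(k−1)f(k)/C(k) = k*(k**2 - 4*k - 1)/(3*k**2 - 5*k - 4).
Verify: -3*k**2 + 5*k + 4 matches t_k.
s_(n+1) = -n**3 + n**2 + 6*n + 4 and s_(2) = 10, so S(n) = -n**3 + n**2 + 6*n - 6.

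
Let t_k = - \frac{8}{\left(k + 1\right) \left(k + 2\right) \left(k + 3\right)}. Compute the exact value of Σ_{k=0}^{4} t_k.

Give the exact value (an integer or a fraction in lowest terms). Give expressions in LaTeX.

Σ = -40/21

Compute t_(k+1)/t_k: get (k + 1)/(k + 4).
Gosper form: A/B · C(k+1)/C(k) with A=k + 1, B=k + 4, C=1.
Solve (k + 1)·f(k+1) − (k + 3)·f(k) = 1.
d = 2 from the (1,1,0) case.
Solving with deg f ≤ 2: f(k) = k*(k + 3)/4.
Certificate R = B(k−1)f/C = k*(k + 3)**2/4 gives s_k = 2*k*(-k - 3)/((k + 1)*(k + 2)).
s_(k+1) − s_k = -8/(k**3 + 6*k**2 + 11*k + 6) = t_k.
Sum = s_(5) − s_(0); s_(5) = -40/21, s_(0) = 0 ⇒ -40/21.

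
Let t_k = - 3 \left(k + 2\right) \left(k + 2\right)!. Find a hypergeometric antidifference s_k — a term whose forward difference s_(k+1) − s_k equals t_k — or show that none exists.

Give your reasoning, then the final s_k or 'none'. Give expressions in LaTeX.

r(k) = (k + 3)**2/(k + 2) after simplifying.
Gosper form: A/B · C(k+1)/C(k) with A=k + 3, B=1, C=k + 2.
f must satisfy (k + 3)·f(k+1) − (1)·f(k) = k + 2.
d = 0 from the (1,0,1) case.
A polynomial solution: f(k) = 1.
Certificate R = B(k−1)f/C = 1/(k + 2) gives s_k = -3*factorial(k + 2).
Δs = -3*(k + 2)*factorial(k + 2), as required.

s_k = - 3 \left(k + 2\right)!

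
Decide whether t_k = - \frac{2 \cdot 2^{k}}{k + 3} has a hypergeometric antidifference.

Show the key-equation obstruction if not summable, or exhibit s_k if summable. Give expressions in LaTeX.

No — t_k has no hypergeometric antidifference.

Ratio r(k) = 2*(k + 3)/(k + 4).
So A=2*k + 6 and B=k + 4, with C=1.
Set up (2*k + 6)·f(k+1) − (k + 3)·f(k) − (1) = 0.
d = -1 from the (1,1,0) case.
d = -1 < 0 ⇒ no nonzero polynomial f; not summable.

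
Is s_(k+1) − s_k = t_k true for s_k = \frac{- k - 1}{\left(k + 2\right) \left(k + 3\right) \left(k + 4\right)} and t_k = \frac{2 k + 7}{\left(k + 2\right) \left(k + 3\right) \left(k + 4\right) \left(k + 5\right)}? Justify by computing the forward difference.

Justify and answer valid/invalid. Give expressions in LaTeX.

s_(k+1) = (-k - 2)/((k + 3)*(k + 4)*(k + 5))
s_(k+1) − s_k = (2*k + 1)/(k**4 + 14*k**3 + 71*k**2 + 154*k + 120)
(s_(k+1) − s_k) − t_k = -6/(k**4 + 14*k**3 + 71*k**2 + 154*k + 120)

Invalid: residual - \frac{6}{k^{4} + 14 k^{3} + 71 k^{2} + 154 k + 120} ≠ 0.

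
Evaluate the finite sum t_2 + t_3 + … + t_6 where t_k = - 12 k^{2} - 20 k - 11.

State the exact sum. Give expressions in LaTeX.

Ratio r(k) = (12*k**2 + 44*k + 43)/(12*k**2 + 20*k + 11).
Normal form (A,B,C) = (1, 1, k**2 + 5*k/3 + 11/12).
Set up (1)·f(k+1) − (1)·f(k) − (k**2 + 5*k/3 + 11/12) = 0.
deg f ≤ 3 (via 0,0,2).
Solve for f: f(k) = k*(4*k**2 + 4*k + 3)/12 (degree 3 ≤ 3).
Certificate R = B(k−1)f/C = k*(4*k**2 + 4*k + 3)/(12*k**2 + 20*k + 11) gives s_k = k*(-4*k**2 - 4*k - 3).
Δs = -12*k**2 - 20*k - 11, as required.
Sum = s_(7) − s_(2); s_(7) = -1589, s_(2) = -54 ⇒ -1535.

Σ = -1535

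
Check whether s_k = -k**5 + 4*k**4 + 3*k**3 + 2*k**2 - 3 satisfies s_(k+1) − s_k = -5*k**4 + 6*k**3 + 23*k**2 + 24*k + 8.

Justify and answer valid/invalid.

Valid: the claim telescopes to t_k.

s_(k+1) = -k**5 - k**4 + 9*k**3 + 25*k**2 + 24*k + 5
s_(k+1) − s_k = -5*k**4 + 6*k**3 + 23*k**2 + 24*k + 8
(s_(k+1) − s_k) − t_k = 0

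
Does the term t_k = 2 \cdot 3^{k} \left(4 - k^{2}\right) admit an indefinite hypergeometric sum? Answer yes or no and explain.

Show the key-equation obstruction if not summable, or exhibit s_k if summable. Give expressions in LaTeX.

Yes. s_k = 3^{k} \left(- k^{2} + 3 k + 1\right).

The ratio is 3*((k + 1)**2 - 4)/(k**2 - 4).
Gosper form: A/B · C(k+1)/C(k) with A=3, B=1, C=k**2 - 4.
Set up (3)·f(k+1) − (1)·f(k) − (k**2 - 4) = 0.
Bound: deg f ≤ 2.
Solving with deg f ≤ 2: f(k) = (k**2 - 3*k - 1)/2.
Get s_k = R·t_k = 3**k*(-k**2 + 3*k + 1) with R(k) = B(k−1)f(k)/C(k) = (k**2 - 3*k - 1)/(2*(k - 2)*(k + 2)).
s_(k+1) − s_k = 2*3**k*(4 - k**2) = t_k.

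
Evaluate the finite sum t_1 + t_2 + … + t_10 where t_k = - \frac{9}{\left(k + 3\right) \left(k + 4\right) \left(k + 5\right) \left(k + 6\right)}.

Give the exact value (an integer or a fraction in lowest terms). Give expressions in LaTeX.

Σ = -27/1120

r(k) = (k + 3)/(k + 7) after simplifying.
Take A(k)=k + 3, B(k)=k + 7, C(k)=1.
Set up (k + 3)·f(k+1) − (k + 6)·f(k) − (1) = 0.
d = 3 from the (1,1,0) case.
Coefficient equations give f(k) = k*(k**2 + 12*k + 47)/180.
Then R = B(k−1)f/C = k*(k + 6)*(k**2 + 12*k + 47)/180, so s_k = R(k)·t_k = k*(-k**2 - 12*k - 47)/(20*(k + 3)*(k + 4)*(k + 5)).
Δs = -9/(k**4 + 18*k**3 + 119*k**2 + 342*k + 360), as required.
Telescoping: Σ = s_(11) − s_(1) = -11/224 − (-1/40) = -27/1120.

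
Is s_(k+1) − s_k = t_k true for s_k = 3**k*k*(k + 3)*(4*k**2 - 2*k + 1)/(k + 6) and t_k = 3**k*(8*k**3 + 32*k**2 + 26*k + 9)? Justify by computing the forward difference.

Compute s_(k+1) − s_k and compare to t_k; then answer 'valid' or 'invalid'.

Invalid: residual 3**(k + 1)*(-8*k**4 - 76*k**3 - 220*k**2 - 164*k - 54)/(k**2 + 13*k + 42) ≠ 0.

s_(k+1) = -3**(k + 1)*(k + 1)*(k + 4)*(2*k - 4*(k + 1)**2 + 1)/(k + 7)
s_(k+1) − s_k = 3**k*(8*k**5 + 112*k**4 + 550*k**3 + 1031*k**2 + 717*k + 216)/(k**2 + 13*k + 42)
(s_(k+1) − s_k) − t_k = 3**(k + 1)*(-8*k**4 - 76*k**3 - 220*k**2 - 164*k - 54)/(k**2 + 13*k + 42)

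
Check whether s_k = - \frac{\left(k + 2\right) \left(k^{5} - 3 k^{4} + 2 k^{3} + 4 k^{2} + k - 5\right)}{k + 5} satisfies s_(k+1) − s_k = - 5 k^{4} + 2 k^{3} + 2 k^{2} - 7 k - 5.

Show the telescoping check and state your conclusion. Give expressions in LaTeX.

Invalid: residual \frac{3 \left(4 k^{5} + 26 k^{4} - 14 k^{3} - 7 k^{2} + 39 k + 30\right)}{k^{2} + 11 k + 30} ≠ 0.

s_(k+1) = k*(-k**5 - 5*k**4 - 6*k**3 - 2*k**2 - 14*k - 24)/(k + 6)
s_(k+1) − s_k = (-5*k**6 - 41*k**5 - 48*k**4 + 33*k**3 - 43*k**2 - 148*k - 60)/(k**2 + 11*k + 30)
(s_(k+1) − s_k) − t_k = 3*(4*k**5 + 26*k**4 - 14*k**3 - 7*k**2 + 39*k + 30)/(k**2 + 11*k + 30)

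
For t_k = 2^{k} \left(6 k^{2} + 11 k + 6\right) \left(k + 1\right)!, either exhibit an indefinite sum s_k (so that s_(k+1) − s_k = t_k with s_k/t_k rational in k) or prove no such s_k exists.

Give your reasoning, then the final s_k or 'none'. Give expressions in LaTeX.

s_k = 2^{k} \left(3 k - 2\right) \left(k + 1\right)!

r(k) = 2*(6*k**3 + 35*k**2 + 69*k + 46)/(6*k**2 + 11*k + 6) after simplifying.
Take A(k)=2*k + 4, B(k)=1, C(k)=k**2 + 11*k/6 + 1.
Set up (2*k + 4)·f(k+1) − (1)·f(k) − (k**2 + 11*k/6 + 1) = 0.
d = 1 from the (1,0,2) case.
Match coefficients ⇒ f(k) = (3*k - 2)/6.
Then R = B(k−1)f/C = (3*k - 2)/(6*k**2 + 11*k + 6), so s_k = R(k)·t_k = 2**k*(3*k - 2)*factorial(k + 1).
Δs = 2**k*(6*k**2 + 11*k + 6)*factorial(k + 1), as required.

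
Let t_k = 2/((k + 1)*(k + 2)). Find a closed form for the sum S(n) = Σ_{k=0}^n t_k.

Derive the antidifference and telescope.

r(k) = (k + 1)/(k + 3) after simplifying.
Gosper form: A/B · C(k+1)/C(k) with A=k + 1, B=k + 3, C=1.
f must satisfy (k + 1)·f(k+1) − (k + 2)·f(k) = 1.
Bound: deg f ≤ 1.
Solving with deg f ≤ 1: f(k) = k.
Certificate R = B(k−1)f/C = k*(k + 2) gives s_k = 2*k/(k + 1).
Δs = 2/(k**2 + 3*k + 2), as required.
s_(n+1) = 2*(n + 1)/(n + 2) and s_(0) = 0, so S(n) = 2*(n + 1)/(n + 2).

S(n) = 2*(n + 1)/(n + 2)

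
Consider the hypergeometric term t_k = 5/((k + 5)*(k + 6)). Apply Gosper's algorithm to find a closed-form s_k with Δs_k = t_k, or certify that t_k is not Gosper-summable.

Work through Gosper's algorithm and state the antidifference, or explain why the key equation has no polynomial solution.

s_k = k/(k + 5)

Step 1: r(k) = (k + 5)/(k + 7).
So A=k + 5 and B=k + 7, with C=1.
Set up (k + 5)·f(k+1) − (k + 6)·f(k) − (1) = 0.
Degrees (1,1,0) ⇒ d ≤ 1.
Coefficient equations give f(k) = k/5.
Get s_k = R·t_k = k/(k + 5) with R(k) = B(k−1)f(k)/C(k) = k*(k + 6)/5.
Δs = 5/(k**2 + 11*k + 30), as required.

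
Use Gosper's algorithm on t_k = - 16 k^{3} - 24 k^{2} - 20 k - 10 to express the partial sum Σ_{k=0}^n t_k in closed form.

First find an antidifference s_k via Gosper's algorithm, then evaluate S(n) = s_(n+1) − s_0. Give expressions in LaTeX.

S(n) = - 4 n^{4} - 16 n^{3} - 26 n^{2} - 24 n - 10

Ratio r(k) = (8*k**3 + 36*k**2 + 58*k + 35)/(8*k**3 + 12*k**2 + 10*k + 5).
Normal form (A,B,C) = (1, 1, k**3 + 3*k**2/2 + 5*k/4 + 5/8).
Need (1)·f(k+1) − (1)·f(k) = k**3 + 3*k**2/2 + 5*k/4 + 5/8.
d = 4 from the (0,0,3) case.
A polynomial solution: f(k) = k*(2*k**3 + k + 2)/8.
Then R = B(k−1)f/C = k*(2*k**3 + k + 2)/(8*k**3 + 12*k**2 + 10*k + 5), so s_k = R(k)·t_k = 2*k*(-2*k**3 - k - 2).
Check: Δs_k = -16*k**3 - 24*k**2 - 20*k - 10. ✓
Evaluate: s_(n+1) = -4*n**4 - 16*n**3 - 26*n**2 - 24*n - 10; subtract s_(0) = 0 ⇒ S(n) = -4*n**4 - 16*n**3 - 26*n**2 - 24*n - 10.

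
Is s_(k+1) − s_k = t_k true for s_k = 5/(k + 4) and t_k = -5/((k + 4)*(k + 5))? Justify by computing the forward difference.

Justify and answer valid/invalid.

valid (s_(k+1) − s_k reduces to t_k)

s_(k+1) = 5/(k + 5)
s_(k+1) − s_k = -5/((k + 4)*(k + 5))
(s_(k+1) − s_k) − t_k = 0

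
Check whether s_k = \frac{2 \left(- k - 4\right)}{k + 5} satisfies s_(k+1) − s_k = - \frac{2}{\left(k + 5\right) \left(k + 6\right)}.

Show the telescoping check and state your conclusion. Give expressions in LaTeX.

Valid: the claim telescopes to t_k.

s_(k+1) = 2*(-k - 5)/(k + 6)
s_(k+1) − s_k = -2/(k**2 + 11*k + 30)
(s_(k+1) − s_k) − t_k = 0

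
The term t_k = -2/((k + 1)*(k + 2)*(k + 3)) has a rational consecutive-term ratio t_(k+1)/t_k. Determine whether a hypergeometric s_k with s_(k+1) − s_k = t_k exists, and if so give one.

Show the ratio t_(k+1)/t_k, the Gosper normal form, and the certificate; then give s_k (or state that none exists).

s_k = k*(-k - 3)/(2*(k + 1)*(k + 2))

Ratio r(k) = (k + 1)/(k + 4).
Take A(k)=k + 1, B(k)=k + 4, C(k)=1.
f must satisfy (k + 1)·f(k+1) − (k + 3)·f(k) = 1.
d = 2 from the (1,1,0) case.
Solve for f: f(k) = k*(k + 3)/4 (degree 2 ≤ 2).
Then R = B(k−1)f/C = k*(k + 3)**2/4, so s_k = R(k)·t_k = k*(-k - 3)/(2*(k + 1)*(k + 2)).
s_(k+1) − s_k = -2/(k**3 + 6*k**2 + 11*k + 6) = t_k.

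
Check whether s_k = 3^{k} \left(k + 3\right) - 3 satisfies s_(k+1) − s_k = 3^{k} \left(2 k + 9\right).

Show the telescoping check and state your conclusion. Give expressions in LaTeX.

Valid: the claim telescopes to t_k.

s_(k+1) = 3*3**k*(k + 4) - 3
s_(k+1) − s_k = 3**k*(2*k + 9)
(s_(k+1) − s_k) − t_k = 0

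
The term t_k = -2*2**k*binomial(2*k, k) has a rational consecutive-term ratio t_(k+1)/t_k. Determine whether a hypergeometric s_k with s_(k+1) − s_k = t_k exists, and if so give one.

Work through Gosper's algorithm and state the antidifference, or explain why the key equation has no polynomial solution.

none (Gosper's algorithm certifies no s_k)

t_(k+1)/t_k = 4*(2*k + 1)/(k + 1).
A = 8*k + 4, B = k + 1, C = 1.
Need (8*k + 4)·f(k+1) − (k)·f(k) = 1.
Bound: deg f ≤ -1.
deg f ≤ -1 is impossible — no certificate.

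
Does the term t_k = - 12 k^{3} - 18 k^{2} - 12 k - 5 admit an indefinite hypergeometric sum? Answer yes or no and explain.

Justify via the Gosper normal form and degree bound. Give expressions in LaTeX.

Yes. s_k = k \left(- 3 k^{3} - 2\right).

r(k) = (12*k**3 + 54*k**2 + 84*k + 47)/(12*k**3 + 18*k**2 + 12*k + 5) after simplifying.
Take A(k)=1, B(k)=1, C(k)=k**3 + 3*k**2/2 + k + 5/12.
Need (1)·f(k+1) − (1)·f(k) = k**3 + 3*k**2/2 + k + 5/12.
Degrees (0,0,3) ⇒ d ≤ 4.
Solving with deg f ≤ 4: f(k) = k*(3*k**3 + 2)/12.
R(k) = B(k−1)·f(k)/C(k) = k*(3*k**3 + 2)/(12*k**3 + 18*k**2 + 12*k + 5); s_k = R·t_k = k*(-3*k**3 - 2).
Verify: -12*k**3 - 18*k**2 - 12*k - 5 matches t_k.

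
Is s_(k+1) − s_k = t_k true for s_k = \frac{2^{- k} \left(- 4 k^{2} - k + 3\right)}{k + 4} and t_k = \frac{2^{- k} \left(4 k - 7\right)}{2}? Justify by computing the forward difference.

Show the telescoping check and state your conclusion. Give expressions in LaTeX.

Invalid: residual \frac{3 \cdot 2^{- k} \left(- 4 k^{2} - 17 k + 34\right)}{2 \left(k^{2} + 9 k + 20\right)} ≠ 0.

s_(k+1) = (-k - 4*(k + 1)**2 + 2)/(2*2**k*(k + 5))
s_(k+1) − s_k = (4*k**3 + 17*k**2 - 34*k - 38)/(2*2**k*(k**2 + 9*k + 20))
(s_(k+1) − s_k) − t_k = 3*(-4*k**2 - 17*k + 34)/(2*2**k*(k**2 + 9*k + 20))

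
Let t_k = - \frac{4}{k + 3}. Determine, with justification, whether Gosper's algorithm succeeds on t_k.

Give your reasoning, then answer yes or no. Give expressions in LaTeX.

No — the linear system for f has no solution.

Ratio r(k) = (k + 3)/(k + 4).
Factor: A=k + 3; B=k + 4; C=1.
f must satisfy (k + 3)·f(k+1) − (k + 3)·f(k) = 1.
d = 0 from the (1,1,0) case.
f = c0 ⇒ A·f(k+1) − B(k−1)·f(k) − C = -1. The system {-1 = 0} is inconsistent; no antidifference.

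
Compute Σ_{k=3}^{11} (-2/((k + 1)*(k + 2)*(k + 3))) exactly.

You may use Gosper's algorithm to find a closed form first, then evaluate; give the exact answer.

Σ = -81/1820

t_(k+1)/t_k = (k + 1)/(k + 4).
So A=k + 1 and B=k + 4, with C=1.
Need (k + 1)·f(k+1) − (k + 3)·f(k) = 1.
Bound: deg f ≤ 2.
A polynomial solution: f(k) = k*(k + 3)/4.
Get s_k = R·t_k = k*(-k - 3)/(2*(k + 1)*(k + 2)) with R(k) = B(k−1)f(k)/C(k) = k*(k + 3)**2/4.
Verify: -2/(k**3 + 6*k**2 + 11*k + 6) matches t_k.
Evaluate s at k=12 and k=3: -45/91 and -9/20; difference -81/1820.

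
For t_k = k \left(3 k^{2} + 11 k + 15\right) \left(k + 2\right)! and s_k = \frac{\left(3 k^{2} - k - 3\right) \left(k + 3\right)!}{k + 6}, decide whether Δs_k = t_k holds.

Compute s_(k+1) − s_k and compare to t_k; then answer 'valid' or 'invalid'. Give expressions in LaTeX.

Invalid: residual - \frac{3 \left(3 k^{4} + 29 k^{3} + 78 k^{2} + 91 k + 3\right) \left(k + 2\right)!}{\left(k + 6\right) \left(k + 7\right)} ≠ 0.

s_(k+1) = (3*k**2 + 5*k - 1)*factorial(k + 4)/(k + 7)
s_(k+1) − s_k = (3*k**4 + 32*k**3 + 101*k**2 + 120*k - 3)*factorial(k + 3)/((k + 6)*(k + 7))
(s_(k+1) − s_k) − t_k = -3*(3*k**4 + 29*k**3 + 78*k**2 + 91*k + 3)*factorial(k + 2)/((k + 6)*(k + 7))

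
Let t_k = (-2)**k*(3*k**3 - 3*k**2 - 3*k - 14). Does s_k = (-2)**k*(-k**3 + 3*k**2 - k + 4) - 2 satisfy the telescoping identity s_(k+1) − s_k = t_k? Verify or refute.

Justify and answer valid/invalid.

valid (s_(k+1) − s_k reduces to t_k)

s_(k+1) = 2*(-2)**k*(k + (k + 1)**3 - 3*(k + 1)**2 - 3) - 2
s_(k+1) − s_k = (-2)**k*(3*k**3 - 3*k**2 - 3*k - 14)
(s_(k+1) − s_k) − t_k = 0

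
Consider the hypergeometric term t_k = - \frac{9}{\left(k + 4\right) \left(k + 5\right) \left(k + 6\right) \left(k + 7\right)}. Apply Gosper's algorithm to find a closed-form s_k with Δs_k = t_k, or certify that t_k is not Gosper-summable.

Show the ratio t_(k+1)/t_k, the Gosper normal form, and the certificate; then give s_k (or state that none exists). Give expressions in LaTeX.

s_k = \frac{k \left(- k^{2} - 15 k - 74\right)}{40 \left(k + 4\right) \left(k + 5\right) \left(k + 6\right)}

Ratio r(k) = (k + 4)/(k + 8).
Gosper form: A/B · C(k+1)/C(k) with A=k + 4, B=k + 8, C=1.
f must satisfy (k + 4)·f(k+1) − (k + 7)·f(k) = 1.
d = 3 from the (1,1,0) case.
A polynomial solution: f(k) = k*(k**2 + 15*k + 74)/360.
Certificate R = B(k−1)f/C = k*(k + 7)*(k**2 + 15*k + 74)/360 gives s_k = k*(-k**2 - 15*k - 74)/(40*(k + 4)*(k + 5)*(k + 6)).
Δs = -9/(k**4 + 22*k**3 + 179*k**2 + 638*k + 840), as required.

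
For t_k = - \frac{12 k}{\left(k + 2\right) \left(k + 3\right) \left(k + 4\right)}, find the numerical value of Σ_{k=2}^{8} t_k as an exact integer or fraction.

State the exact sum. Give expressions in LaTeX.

Σ = -49/55

Ratio r(k) = (k + 1)*(k + 2)/(k*(k + 5)).
So A=k + 2 and B=k + 5, with C=k.
Key eq: (k + 2)·f(k+1) = (k + 4)·f(k) + (k).
Bound: deg f ≤ 2.
Solve for f: f(k) = k*(k - 1)/6 (degree 2 ≤ 2).
Then R = B(k−1)f/C = (k - 1)*(k + 4)/6, so s_k = R(k)·t_k = 2*k*(1 - k)/((k + 2)*(k + 3)).
Δs = -12*k/(k**3 + 9*k**2 + 26*k + 24), as required.
Σ_(k=2)^(8) t_k = s_(9) − s_(2) = -12/11 − (-1/5) = -49/55.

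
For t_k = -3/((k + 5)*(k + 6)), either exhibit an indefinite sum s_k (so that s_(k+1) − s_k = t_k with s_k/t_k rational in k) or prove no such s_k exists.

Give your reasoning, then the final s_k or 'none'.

Compute t_(k+1)/t_k: get (k + 5)/(k + 7).
A = k + 5, B = k + 7, C = 1.
Solve (k + 5)·f(k+1) − (k + 6)·f(k) = 1.
d = 1 from the (1,1,0) case.
Match coefficients ⇒ f(k) = k/5.
So s_k = (B(k−1)f/C)·t_k = (k*(k + 6)/5)·t_k = -3*k/(5*k + 25).
Check: Δs_k = -3/(k**2 + 11*k + 30). ✓

s_k = -3*k/(5*k + 25)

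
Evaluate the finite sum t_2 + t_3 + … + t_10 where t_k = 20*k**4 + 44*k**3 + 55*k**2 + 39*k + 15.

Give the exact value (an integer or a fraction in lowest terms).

Σ = 663057

Step 1: r(k) = (20*k**4 + 124*k**3 + 307*k**2 + 361*k + 173)/(20*k**4 + 44*k**3 + 55*k**2 + 39*k + 15).
Gosper form: A/B · C(k+1)/C(k) with A=1, B=1, C=k**4 + 11*k**3/5 + 11*k**2/4 + 39*k/20 + 3/4.
Solve (1)·f(k+1) − (1)·f(k) = k**4 + 11*k**3/5 + 11*k**2/4 + 39*k/20 + 3/4.
Bound: deg f ≤ 5.
Match coefficients ⇒ f(k) = k*(4*k**4 + k**3 + 3*k**2 + 3*k + 4)/20.
Get s_k = R·t_k = k*(4*k**4 + k**3 + 3*k**2 + 3*k + 4) with R(k) = B(k−1)f(k)/C(k) = k*(4*k**4 + k**3 + 3*k**2 + 3*k + 4)/(20*k**4 + 44*k**3 + 55*k**2 + 39*k + 15).
Check: Δs_k = 20*k**4 + 44*k**3 + 55*k**2 + 39*k + 15. ✓
Σ_(k=2)^(10) t_k = s_(11) − s_(2) = 663245 − (188) = 663057.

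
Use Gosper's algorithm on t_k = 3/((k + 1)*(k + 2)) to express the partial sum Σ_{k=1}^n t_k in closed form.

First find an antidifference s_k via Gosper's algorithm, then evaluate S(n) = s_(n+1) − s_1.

S(n) = 3*n/(2*(n + 2))

Compute t_(k+1)/t_k: get (k + 1)/(k + 3).
Gosper form: A/B · C(k+1)/C(k) with A=k + 1, B=k + 3, C=1.
Solve (k + 1)·f(k+1) − (k + 2)·f(k) = 1.
Bound: deg f ≤ 1.
Match coefficients ⇒ f(k) = k.
R(k) = B(k−1)·f(k)/C(k) = k*(k + 2); s_k = R·t_k = 3*k/(k + 1).
s_(k+1) − s_k = 3/(k**2 + 3*k + 2) = t_k.
Telescope: S(n) = s_(n+1) − s_(1) = 3*(n + 1)/(n + 2) − (3/2) = 3*n/(2*(n + 2)).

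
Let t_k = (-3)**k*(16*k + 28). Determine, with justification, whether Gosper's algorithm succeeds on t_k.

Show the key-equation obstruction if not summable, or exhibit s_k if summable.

Ratio r(k) = 3*(-4*k - 11)/(4*k + 7).
So A=-3 and B=1, with C=k + 7/4.
Key eq: (-3)·f(k+1) = (1)·f(k) + (k + 7/4).
From deg A=0, deg B=0, deg C=1: d=1.
Match coefficients ⇒ f(k) = -(k + 1)/4.
So s_k = (B(k−1)f/C)·t_k = (-(k + 1)/(4*k + 7))·t_k = -4*(-3)**k*(k + 1).
Verify: (-3)**k*(16*k + 28) matches t_k.

Yes. s_k = -4*(-3)**k*(k + 1).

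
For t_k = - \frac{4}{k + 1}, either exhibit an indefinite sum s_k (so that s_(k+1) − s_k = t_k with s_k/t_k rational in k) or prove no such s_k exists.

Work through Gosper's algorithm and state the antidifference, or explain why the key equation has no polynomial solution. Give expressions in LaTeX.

no hypergeometric antidifference exists

r(k) = (k + 1)/(k + 2) after simplifying.
Gosper form: A/B · C(k+1)/C(k) with A=k + 1, B=k + 2, C=1.
Need (k + 1)·f(k+1) − (k + 1)·f(k) = 1.
Degrees (1,1,0) ⇒ d ≤ 0.
Write f(k) = c0. Then LHS − RHS = -1, requiring -1 = 0: contradictory. No certificate.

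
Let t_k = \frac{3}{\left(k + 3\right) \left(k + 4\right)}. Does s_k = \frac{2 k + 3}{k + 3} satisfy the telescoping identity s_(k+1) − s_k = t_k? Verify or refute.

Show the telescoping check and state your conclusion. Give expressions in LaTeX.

valid (s_(k+1) − s_k reduces to t_k)

s_(k+1) = (2*k + 5)/(k + 4)
s_(k+1) − s_k = 3/(k**2 + 7*k + 12)
(s_(k+1) − s_k) − t_k = 0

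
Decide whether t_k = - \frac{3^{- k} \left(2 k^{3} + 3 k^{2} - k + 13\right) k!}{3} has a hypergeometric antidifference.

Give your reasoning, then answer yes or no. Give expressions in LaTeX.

Yes. s_k = - 3^{- k} \left(2 k^{2} + 3 k - 4\right) k!.

r(k) = (k + 1)*(-k + 2*(k + 1)**3 + 3*(k + 1)**2 + 12)/(3*(2*k**3 + 3*k**2 - k + 13)) after simplifying.
Normal form (A,B,C) = (k/3 + 1/3, 1, k**3 + 3*k**2/2 - k/2 + 13/2).
Set up (k/3 + 1/3)·f(k+1) − (1)·f(k) − (k**3 + 3*k**2/2 - k/2 + 13/2) = 0.
Degrees (1,0,3) ⇒ d ≤ 2.
Solve for f: f(k) = 3*(2*k**2 + 3*k - 4)/2 (degree 2 ≤ 2).
R(k) = B(k−1)·f(k)/C(k) = 3*(2*k**2 + 3*k - 4)/(2*k**3 + 3*k**2 - k + 13); s_k = R·t_k = -(2*k**2 + 3*k - 4)*factorial(k)/3**k.
Verify: -(2*k**3 + 3*k**2 - k + 13)*factorial(k)/(3*3**k) matches t_k.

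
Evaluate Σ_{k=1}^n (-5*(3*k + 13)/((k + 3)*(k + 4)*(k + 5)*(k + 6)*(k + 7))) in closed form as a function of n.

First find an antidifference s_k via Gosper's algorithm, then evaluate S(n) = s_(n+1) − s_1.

Compute t_(k+1)/t_k: get (k + 3)*(3*k + 16)/((k + 8)*(3*k + 13)).
So A=k + 3 and B=k + 8, with C=k + 13/3.
Key eq: (k + 3)·f(k+1) = (k + 7)·f(k) + (k + 13/3).
Bound: deg f ≤ 4.
Solve for f: f(k) = k*(k + 4)*(k**2 + 14*k + 63)/270 (degree 4 ≤ 4).
Certificate R = B(k−1)f/C = k*(k + 4)*(k + 7)*(k**2 + 14*k + 63)/(90*(3*k + 13)) gives s_k = k*(-k**2 - 14*k - 63)/(18*(k**3 + 14*k**2 + 63*k + 90)).
Δs = 5*(-3*k - 13)/(k**5 + 25*k**4 + 245*k**3 + 1175*k**2 + 2754*k + 2520), as required.
s_(n+1) = (-n**3 - 17*n**2 - 94*n - 78)/(18*(n**3 + 17*n**2 + 94*n + 168)) and s_(1) = -13/504, so S(n) = 5*n*(-n**2 - 17*n - 94)/(168*(n**3 + 17*n**2 + 94*n + 168)).

S(n) = 5*n*(-n**2 - 17*n - 94)/(168*(n**3 + 17*n**2 + 94*n + 168))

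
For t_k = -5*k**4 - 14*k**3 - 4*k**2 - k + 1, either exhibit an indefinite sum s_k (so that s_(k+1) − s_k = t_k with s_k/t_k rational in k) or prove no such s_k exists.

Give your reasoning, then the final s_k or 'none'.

s_k = k*(-k**4 - k**3 + 4*k**2 - 2*k + 1)

r(k) = (5*k**4 + 34*k**3 + 76*k**2 + 71*k + 23)/(5*k**4 + 14*k**3 + 4*k**2 + k - 1) after simplifying.
Factor: A=1; B=1; C=k**4 + 14*k**3/5 + 4*k**2/5 + k/5 - 1/5.
Set up (1)·f(k+1) − (1)·f(k) − (k**4 + 14*k**3/5 + 4*k**2/5 + k/5 - 1/5) = 0.
d = 5 from the (0,0,4) case.
Solving with deg f ≤ 5: f(k) = k*(k**4 + k**3 - 4*k**2 + 2*k - 1)/5.
Certificate R = B(k−1)f/C = k*(k**4 + k**3 - 4*k**2 + 2*k - 1)/(5*k**4 + 14*k**3 + 4*k**2 + k - 1) gives s_k = k*(-k**4 - k**3 + 4*k**2 - 2*k + 1).
s_(k+1) − s_k = -5*k**4 - 14*k**3 - 4*k**2 - k + 1 = t_k.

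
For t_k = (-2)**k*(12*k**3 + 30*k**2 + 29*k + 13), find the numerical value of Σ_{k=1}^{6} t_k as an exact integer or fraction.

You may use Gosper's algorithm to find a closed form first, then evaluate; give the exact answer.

Σ = 187380

Step 1: r(k) = 2*(-12*k**3 - 66*k**2 - 125*k - 84)/(12*k**3 + 30*k**2 + 29*k + 13).
Normal form (A,B,C) = (-2, 1, k**3 + 5*k**2/2 + 29*k/12 + 13/12).
Key eq: (-2)·f(k+1) = (1)·f(k) + (k**3 + 5*k**2/2 + 29*k/12 + 13/12).
Degrees (0,0,3) ⇒ d ≤ 3.
Solve for f: f(k) = -(k + 1)*(4*k**2 - 2*k + 1)/12 (degree 3 ≤ 3).
Certificate R = B(k−1)f/C = -(k + 1)*(4*k**2 - 2*k + 1)/(12*k**3 + 30*k**2 + 29*k + 13) gives s_k = (-2)**k*(-4*k**3 - 2*k**2 + k - 1).
s_(k+1) − s_k = (-2)**k*(12*k**3 + 30*k**2 + 29*k + 13) = t_k.
Sum = s_(7) − s_(1); s_(7) = 187392, s_(1) = 12 ⇒ 187380.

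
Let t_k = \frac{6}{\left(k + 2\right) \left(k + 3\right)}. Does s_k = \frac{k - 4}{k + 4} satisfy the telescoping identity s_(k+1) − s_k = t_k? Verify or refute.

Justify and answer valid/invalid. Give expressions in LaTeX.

s_(k+1) = (k - 3)/(k + 5)
s_(k+1) − s_k = 8/(k**2 + 9*k + 20)
(s_(k+1) − s_k) − t_k = 2*(k**2 - 7*k - 36)/(k**4 + 14*k**3 + 71*k**2 + 154*k + 120)

Invalid: residual \frac{2 \left(k^{2} - 7 k - 36\right)}{k^{4} + 14 k^{3} + 71 k^{2} + 154 k + 120} ≠ 0.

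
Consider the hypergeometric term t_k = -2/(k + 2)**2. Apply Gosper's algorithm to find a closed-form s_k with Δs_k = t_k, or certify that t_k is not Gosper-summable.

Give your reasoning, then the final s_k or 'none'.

r(k) = (k + 2)**2/(k + 3)**2 after simplifying.
A = k**2 + 4*k + 4, B = k**2 + 6*k + 9, C = 1.
Solve (k**2 + 4*k + 4)·f(k+1) − (k**2 + 4*k + 4)·f(k) = 1.
Degrees (2,2,0) ⇒ d ≤ 0.
Put f(k) = c0: A·f(k+1) − B(k−1)·f(k) − C = -1; need -1 = 0 — inconsistent ⇒ no f, not summable.

not Gosper-summable; s_k does not exist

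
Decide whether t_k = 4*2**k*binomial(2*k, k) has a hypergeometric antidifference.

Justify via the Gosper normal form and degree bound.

Ratio r(k) = 4*(2*k + 1)/(k + 1).
Factor: A=8*k + 4; B=k + 1; C=1.
f must satisfy (8*k + 4)·f(k+1) − (k)·f(k) = 1.
From deg A=1, deg B=1, deg C=0: d=-1.
Bound -1 < 0, so the key equation has no polynomial solution.

No — negative degree bound, so no certificate f.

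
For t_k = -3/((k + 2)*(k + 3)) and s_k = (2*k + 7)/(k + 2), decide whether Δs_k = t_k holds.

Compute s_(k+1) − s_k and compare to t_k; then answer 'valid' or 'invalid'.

valid; difference matches t_k

s_(k+1) = (2*k + 9)/(k + 3)
s_(k+1) − s_k = -3/(k**2 + 5*k + 6)
(s_(k+1) − s_k) − t_k = 0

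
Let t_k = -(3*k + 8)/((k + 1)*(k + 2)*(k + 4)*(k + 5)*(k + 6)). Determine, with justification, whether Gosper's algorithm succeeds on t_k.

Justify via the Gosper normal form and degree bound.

Yes. s_k = k*(-k**2 - 10*k - 29)/(20*(k**3 + 10*k**2 + 29*k + 20)).

t_(k+1)/t_k = (k + 1)*(k + 4)*(3*k + 11)/((k + 3)*(k + 7)*(3*k + 8)).
Normal form (A,B,C) = (k + 1, k + 7, k**2 + 17*k/3 + 8).
Solve (k + 1)·f(k+1) − (k + 6)·f(k) = k**2 + 17*k/3 + 8.
d = 5 from the (1,1,2) case.
Solve for f: f(k) = k*(k + 2)*(k + 3)*(k**2 + 10*k + 29)/60 (degree 5 ≤ 5).
Certificate R = B(k−1)f/C = k*(k + 2)*(k + 6)*(k**2 + 10*k + 29)/(20*(3*k + 8)) gives s_k = k*(-k**2 - 10*k - 29)/(20*(k**3 + 10*k**2 + 29*k + 20)).
s_(k+1) − s_k = (-3*k - 8)/(k**5 + 18*k**4 + 121*k**3 + 372*k**2 + 508*k + 240) = t_k.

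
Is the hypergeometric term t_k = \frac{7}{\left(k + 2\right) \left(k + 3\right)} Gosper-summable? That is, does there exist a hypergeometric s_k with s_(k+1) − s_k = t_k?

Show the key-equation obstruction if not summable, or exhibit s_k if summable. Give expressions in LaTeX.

Step 1: r(k) = (k + 2)/(k + 4).
Normal form (A,B,C) = (k + 2, k + 4, 1).
Solve (k + 2)·f(k+1) − (k + 3)·f(k) = 1.
Degrees (1,1,0) ⇒ d ≤ 1.
Match coefficients ⇒ f(k) = k/2.
Get s_k = R·t_k = 7*k/(2*(k + 2)) with R(k) = B(k−1)f(k)/C(k) = k*(k + 3)/2.
Δs = 7/(k**2 + 5*k + 6), as required.

Yes. s_k = \frac{7 k}{2 \left(k + 2\right)}.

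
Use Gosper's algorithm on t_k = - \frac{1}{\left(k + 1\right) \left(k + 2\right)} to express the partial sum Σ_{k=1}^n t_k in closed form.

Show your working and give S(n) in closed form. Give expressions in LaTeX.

Step 1: r(k) = (k + 1)/(k + 3).
Normal form (A,B,C) = (k + 1, k + 3, 1).
Solve (k + 1)·f(k+1) − (k + 2)·f(k) = 1.
d = 1 from the (1,1,0) case.
Solving with deg f ≤ 1: f(k) = k.
R(k) = B(k−1)·f(k)/C(k) = k*(k + 2); s_k = R·t_k = -k/(k + 1).
Verify: -1/(k**2 + 3*k + 2) matches t_k.
Evaluate: s_(n+1) = (-n - 1)/(n + 2); subtract s_(1) = -1/2 ⇒ S(n) = -n/(2*n + 4).

S(n) = - \frac{n}{2 n + 4}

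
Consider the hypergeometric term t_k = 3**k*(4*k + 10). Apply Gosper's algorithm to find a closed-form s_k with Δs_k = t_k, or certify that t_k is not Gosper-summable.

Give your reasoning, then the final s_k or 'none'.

s_k = 2*3**k*(k + 1)

Step 1: r(k) = 3*(2*k + 7)/(2*k + 5).
A = 3, B = 1, C = k + 5/2.
Set up (3)·f(k+1) − (1)·f(k) − (k + 5/2) = 0.
deg f ≤ 1 (via 0,0,1).
Solve for f: f(k) = (k + 1)/2 (degree 1 ≤ 1).
R(k) = B(k−1)·f(k)/C(k) = (k + 1)/(2*k + 5); s_k = R·t_k = 2*3**k*(k + 1).
Verify: 3**k*(4*k + 10) matches t_k.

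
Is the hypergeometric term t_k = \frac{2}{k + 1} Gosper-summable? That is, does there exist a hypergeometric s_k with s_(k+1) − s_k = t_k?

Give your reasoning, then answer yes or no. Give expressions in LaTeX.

Compute t_(k+1)/t_k: get (k + 1)/(k + 2).
Normal form (A,B,C) = (k + 1, k + 2, 1).
Set up (k + 1)·f(k+1) − (k + 1)·f(k) − (1) = 0.
deg f ≤ 0 (via 1,1,0).
Generic f = c0 gives residual -1; -1 = 0 cannot hold, so t_k is not Gosper-summable.

No — the linear system for f has no solution.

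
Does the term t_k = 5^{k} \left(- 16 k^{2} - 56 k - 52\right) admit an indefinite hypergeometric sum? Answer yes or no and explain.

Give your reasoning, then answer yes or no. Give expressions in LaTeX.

Compute t_(k+1)/t_k: get 5*(4*k**2 + 22*k + 31)/(4*k**2 + 14*k + 13).
Factor: A=5; B=1; C=k**2 + 7*k/2 + 13/4.
Key eq: (5)·f(k+1) = (1)·f(k) + (k**2 + 7*k/2 + 13/4).
From deg A=0, deg B=0, deg C=2: d=2.
Solving with deg f ≤ 2: f(k) = (4*k**2 + 4*k + 3)/16.
Get s_k = R·t_k = 5**k*(-4*k**2 - 4*k - 3) with R(k) = B(k−1)f(k)/C(k) = (4*k**2 + 4*k + 3)/(4*(4*k**2 + 14*k + 13)).
Check: Δs_k = 5**k*(-16*k**2 - 56*k - 52). ✓

Yes. s_k = 5^{k} \left(- 4 k^{2} - 4 k - 3\right).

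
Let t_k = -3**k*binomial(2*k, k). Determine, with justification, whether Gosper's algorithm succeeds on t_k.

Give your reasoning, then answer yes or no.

Ratio r(k) = 6*(2*k + 1)/(k + 1).
So A=12*k + 6 and B=k + 1, with C=1.
Set up (12*k + 6)·f(k+1) − (k)·f(k) − (1) = 0.
From deg A=1, deg B=1, deg C=0: d=-1.
Negative degree bound (-1): no f exists, t_k not Gosper-summable.

No — t_k has no hypergeometric antidifference.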